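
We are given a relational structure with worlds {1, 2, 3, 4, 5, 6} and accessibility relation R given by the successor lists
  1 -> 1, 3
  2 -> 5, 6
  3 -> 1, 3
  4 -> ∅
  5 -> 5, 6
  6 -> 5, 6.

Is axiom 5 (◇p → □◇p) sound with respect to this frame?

Axiom 5 corresponds to the accessibility relation being Euclidean.
Euclidean: yes — any two successors of a common world are R-related.

Yes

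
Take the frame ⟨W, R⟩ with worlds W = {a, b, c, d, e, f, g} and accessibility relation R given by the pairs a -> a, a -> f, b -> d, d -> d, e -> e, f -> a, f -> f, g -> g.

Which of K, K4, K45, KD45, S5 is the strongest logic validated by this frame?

K45

Transitive (axiom 4): yes — every two-step R-path is closed by a direct edge.
Euclidean (axiom 5): yes — any two successors of a common world are R-related.
Serial (axiom D): no — c has no R-successor.
Reflexive (axiom T): no — b is not related to itself.
So F validates K, K4, K45; KD45 would additionally require R to be serial. The strongest is K45.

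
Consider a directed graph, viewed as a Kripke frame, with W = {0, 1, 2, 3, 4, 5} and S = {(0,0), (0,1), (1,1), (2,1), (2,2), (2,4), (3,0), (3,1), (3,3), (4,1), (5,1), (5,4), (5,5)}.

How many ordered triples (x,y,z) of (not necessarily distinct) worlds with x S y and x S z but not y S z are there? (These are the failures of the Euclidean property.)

12

Enumerating: (0,1,0), (2,1,2), (2,1,4), (2,4,2), (2,4,4), (3,0,3), (3,1,0), (3,1,3), (5,1,4), (5,1,5), (5,4,4), (5,4,5).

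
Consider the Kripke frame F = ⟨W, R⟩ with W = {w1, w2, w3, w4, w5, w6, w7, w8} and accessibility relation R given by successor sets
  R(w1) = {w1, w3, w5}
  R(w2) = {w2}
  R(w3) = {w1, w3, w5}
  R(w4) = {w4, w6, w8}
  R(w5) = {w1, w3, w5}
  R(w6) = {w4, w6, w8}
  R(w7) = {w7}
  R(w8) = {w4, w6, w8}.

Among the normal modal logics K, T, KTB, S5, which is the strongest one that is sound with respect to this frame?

Reflexive (axiom T): yes — every world is R-related to itself.
Symmetric (axiom B): yes — every pair in R has its reverse in R.
Euclidean (axiom 5): yes — any two successors of a common world are R-related.
So F validates K, T, KTB, S5. The strongest is S5.

S5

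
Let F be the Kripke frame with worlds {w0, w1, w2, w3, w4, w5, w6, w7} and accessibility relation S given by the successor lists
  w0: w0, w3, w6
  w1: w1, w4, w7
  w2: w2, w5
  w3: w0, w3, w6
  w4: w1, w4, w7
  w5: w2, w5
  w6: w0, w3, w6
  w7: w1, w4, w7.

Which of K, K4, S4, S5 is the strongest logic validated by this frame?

Transitive (axiom 4): yes — every two-step S-path is closed by a direct edge.
Reflexive (axiom T): yes — every world is S-related to itself.
Euclidean (axiom 5): yes — any two successors of a common world are S-related.
So F validates K, K4, S4, S5. The strongest is S5.

S5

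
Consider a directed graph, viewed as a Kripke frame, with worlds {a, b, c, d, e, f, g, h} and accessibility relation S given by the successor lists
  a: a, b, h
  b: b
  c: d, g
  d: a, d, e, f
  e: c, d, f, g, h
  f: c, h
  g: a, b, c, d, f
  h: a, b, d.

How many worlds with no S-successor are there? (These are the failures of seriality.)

S is serial; there are no such worlds.

0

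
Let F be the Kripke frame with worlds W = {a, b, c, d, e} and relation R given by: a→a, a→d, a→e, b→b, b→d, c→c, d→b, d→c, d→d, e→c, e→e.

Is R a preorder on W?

No

Reflexive: yes — every world is R-related to itself.
Transitive: no — a R d and d R b, but not a R b.
So R is not a preorder.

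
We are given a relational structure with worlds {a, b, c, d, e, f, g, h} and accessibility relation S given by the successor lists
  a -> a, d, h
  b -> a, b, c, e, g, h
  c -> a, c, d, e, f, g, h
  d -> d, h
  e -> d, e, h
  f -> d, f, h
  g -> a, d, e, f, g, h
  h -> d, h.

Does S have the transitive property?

No

Transitive: no — b S a and a S d, but not b S d.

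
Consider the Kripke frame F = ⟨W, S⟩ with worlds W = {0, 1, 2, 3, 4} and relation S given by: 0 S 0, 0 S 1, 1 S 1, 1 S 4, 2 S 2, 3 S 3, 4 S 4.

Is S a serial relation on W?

Serial: yes — every world has a successor (e.g. 0 S 0).

Yes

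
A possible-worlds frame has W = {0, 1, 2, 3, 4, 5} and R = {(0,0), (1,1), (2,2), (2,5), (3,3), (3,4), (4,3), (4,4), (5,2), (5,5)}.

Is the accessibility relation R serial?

Yes

Serial: yes — every world has a successor (e.g. 0 R 0).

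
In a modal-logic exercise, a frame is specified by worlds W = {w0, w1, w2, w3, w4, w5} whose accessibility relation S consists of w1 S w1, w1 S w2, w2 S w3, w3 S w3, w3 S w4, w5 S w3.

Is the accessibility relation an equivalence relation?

No

Reflexive: no — w0 is not related to itself.
Symmetric: no — w1 S w2 but not w2 S w1.
Transitive: no — w1 S w2 and w2 S w3, but not w1 S w3.
So S is not an equivalence relation.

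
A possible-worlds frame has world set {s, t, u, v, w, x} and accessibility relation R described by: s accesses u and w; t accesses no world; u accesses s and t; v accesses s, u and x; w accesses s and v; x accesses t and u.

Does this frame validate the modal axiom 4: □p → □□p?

The schema 4 characterises exactly the transitive frames.
Transitive: no — s R u and u R t, but not s R t.

No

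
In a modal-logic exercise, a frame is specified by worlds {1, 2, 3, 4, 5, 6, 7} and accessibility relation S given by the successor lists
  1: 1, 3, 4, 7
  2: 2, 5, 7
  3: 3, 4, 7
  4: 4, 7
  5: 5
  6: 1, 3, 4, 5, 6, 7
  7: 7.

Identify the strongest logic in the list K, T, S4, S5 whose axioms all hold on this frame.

S4

Reflexive (axiom T): yes — every world is S-related to itself.
Transitive (axiom 4): yes — every two-step S-path is closed by a direct edge.
Euclidean (axiom 5): no — 1 S 4 and 1 S 3, but not 4 S 3.
So F validates K, T, S4; S5 would additionally require S to be Euclidean. The strongest is S4.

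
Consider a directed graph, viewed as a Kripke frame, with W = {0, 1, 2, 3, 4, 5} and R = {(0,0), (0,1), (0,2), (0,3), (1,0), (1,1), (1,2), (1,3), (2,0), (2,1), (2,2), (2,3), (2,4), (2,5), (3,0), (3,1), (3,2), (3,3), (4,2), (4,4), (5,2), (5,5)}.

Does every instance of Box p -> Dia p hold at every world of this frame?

Yes

Axiom D corresponds to the accessibility relation being serial.
Serial: yes — every world has a successor (e.g. 0 R 0).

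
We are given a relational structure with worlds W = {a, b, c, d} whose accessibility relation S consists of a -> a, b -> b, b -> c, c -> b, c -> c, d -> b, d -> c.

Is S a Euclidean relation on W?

Yes

Euclidean: yes — any two successors of a common world are S-related.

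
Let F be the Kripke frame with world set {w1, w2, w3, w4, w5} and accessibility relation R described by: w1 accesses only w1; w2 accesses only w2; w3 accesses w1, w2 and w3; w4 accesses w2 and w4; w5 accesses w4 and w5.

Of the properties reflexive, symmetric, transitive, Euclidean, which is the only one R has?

Reflexive: yes — every world is R-related to itself.
Symmetric: no — w3 R w1 but not w1 R w3.
Transitive: no — w5 R w4 and w4 R w2, but not w5 R w2.
Euclidean: no — w3 R w1 and w3 R w2, but not w1 R w2.
Only reflexive holds.

reflexive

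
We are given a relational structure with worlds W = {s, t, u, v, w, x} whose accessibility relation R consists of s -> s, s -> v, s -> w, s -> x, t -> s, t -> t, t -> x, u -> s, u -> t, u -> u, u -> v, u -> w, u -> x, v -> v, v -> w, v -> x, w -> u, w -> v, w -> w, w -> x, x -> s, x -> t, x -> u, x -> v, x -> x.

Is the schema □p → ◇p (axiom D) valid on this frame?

Yes

The schema D characterises exactly the serial frames.
Serial: yes — every world has a successor (e.g. s R s).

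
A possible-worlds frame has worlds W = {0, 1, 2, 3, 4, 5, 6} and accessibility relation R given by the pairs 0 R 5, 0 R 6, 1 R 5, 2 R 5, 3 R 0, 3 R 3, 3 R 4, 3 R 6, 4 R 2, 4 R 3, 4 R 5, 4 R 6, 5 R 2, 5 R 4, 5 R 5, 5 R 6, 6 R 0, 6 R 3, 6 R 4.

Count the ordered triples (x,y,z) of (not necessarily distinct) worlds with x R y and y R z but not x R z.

28

Enumerating: (0,5,2), (0,5,4), (0,6,0), (0,6,3), (0,6,4), (1,5,2), (1,5,4), (1,5,6), (2,5,2), (2,5,4), (2,5,6), (3,0,5), … and 16 more.
Total: 28.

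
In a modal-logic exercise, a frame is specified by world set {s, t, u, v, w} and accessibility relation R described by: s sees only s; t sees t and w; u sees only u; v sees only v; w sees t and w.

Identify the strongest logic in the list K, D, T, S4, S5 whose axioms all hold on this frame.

S5

Serial (axiom D): yes — every world has a successor (e.g. s R s).
Reflexive (axiom T): yes — every world is R-related to itself.
Transitive (axiom 4): yes — every two-step R-path is closed by a direct edge.
Euclidean (axiom 5): yes — any two successors of a common world are R-related.
So F validates K, D, T, S4, S5. The strongest is S5.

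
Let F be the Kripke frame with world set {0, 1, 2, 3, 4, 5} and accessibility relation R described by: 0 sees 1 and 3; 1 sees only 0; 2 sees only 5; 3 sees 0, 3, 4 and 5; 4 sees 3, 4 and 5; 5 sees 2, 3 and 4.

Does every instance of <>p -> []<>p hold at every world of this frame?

No

Axiom 5 corresponds to the accessibility relation being Euclidean.
Euclidean: no — 0 R 1 and 0 R 3, but not 1 R 3.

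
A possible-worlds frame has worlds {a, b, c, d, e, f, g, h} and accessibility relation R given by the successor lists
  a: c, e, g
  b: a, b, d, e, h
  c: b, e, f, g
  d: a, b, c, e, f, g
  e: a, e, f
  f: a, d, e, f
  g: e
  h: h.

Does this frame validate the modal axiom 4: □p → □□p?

No

By correspondence theory, 4 is valid on a frame iff R is transitive.
Transitive: no — a R c and c R b, but not a R b.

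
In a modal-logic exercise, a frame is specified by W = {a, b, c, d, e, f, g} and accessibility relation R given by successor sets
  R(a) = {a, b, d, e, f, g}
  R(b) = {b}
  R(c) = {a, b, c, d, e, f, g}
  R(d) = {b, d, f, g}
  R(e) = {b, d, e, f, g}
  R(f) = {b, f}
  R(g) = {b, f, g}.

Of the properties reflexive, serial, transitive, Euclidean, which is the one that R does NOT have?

Euclidean

Reflexive: yes — every world is R-related to itself.
Serial: yes — every world has a successor (e.g. a R a).
Transitive: yes — every two-step R-path is closed by a direct edge.
Euclidean: no — a R b and a R d, but not b R d.
Only Euclidean fails.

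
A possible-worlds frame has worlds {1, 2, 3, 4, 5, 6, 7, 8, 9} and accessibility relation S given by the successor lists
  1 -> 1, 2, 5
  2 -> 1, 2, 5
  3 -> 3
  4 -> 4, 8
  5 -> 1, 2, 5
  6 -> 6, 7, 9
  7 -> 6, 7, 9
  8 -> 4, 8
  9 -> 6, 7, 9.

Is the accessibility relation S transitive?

Transitive: yes — every two-step S-path is closed by a direct edge.

Yes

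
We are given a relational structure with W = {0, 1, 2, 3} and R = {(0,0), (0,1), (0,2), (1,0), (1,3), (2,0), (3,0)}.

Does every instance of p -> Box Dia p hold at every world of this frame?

No

The schema B characterises exactly the symmetric frames.
Symmetric: no — 1 R 3 but not 3 R 1.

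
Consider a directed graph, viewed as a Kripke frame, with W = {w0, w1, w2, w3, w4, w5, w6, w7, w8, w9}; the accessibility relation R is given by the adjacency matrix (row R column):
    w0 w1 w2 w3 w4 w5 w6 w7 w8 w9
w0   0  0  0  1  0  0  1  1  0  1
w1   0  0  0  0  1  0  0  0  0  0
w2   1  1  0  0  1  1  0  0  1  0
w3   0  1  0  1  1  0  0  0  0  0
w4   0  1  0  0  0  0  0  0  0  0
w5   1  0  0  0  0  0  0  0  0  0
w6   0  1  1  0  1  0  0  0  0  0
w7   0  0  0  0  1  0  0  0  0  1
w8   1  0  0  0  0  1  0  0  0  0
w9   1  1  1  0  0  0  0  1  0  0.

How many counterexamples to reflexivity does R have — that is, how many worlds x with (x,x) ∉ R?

Enumerating: w0, w1, w2, w4, w5, w6, w7, w8, w9.

9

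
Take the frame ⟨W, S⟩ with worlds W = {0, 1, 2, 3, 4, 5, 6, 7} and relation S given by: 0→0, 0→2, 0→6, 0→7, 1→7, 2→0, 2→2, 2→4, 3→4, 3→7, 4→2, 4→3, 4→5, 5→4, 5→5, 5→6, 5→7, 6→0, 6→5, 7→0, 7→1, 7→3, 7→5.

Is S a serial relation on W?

Yes

Serial: yes — every world has a successor (e.g. 0 S 0).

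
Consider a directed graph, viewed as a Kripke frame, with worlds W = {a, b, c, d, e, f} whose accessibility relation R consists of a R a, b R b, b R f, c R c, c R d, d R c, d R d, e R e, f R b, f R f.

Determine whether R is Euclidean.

Yes

Euclidean: yes — any two successors of a common world are R-related.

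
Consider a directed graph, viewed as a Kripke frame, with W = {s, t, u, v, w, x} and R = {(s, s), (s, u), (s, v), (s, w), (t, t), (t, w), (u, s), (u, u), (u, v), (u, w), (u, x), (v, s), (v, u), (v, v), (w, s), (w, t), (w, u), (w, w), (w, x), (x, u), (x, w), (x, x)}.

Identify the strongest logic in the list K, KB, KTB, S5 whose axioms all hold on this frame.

KTB

Symmetric (axiom B): yes — every pair in R has its reverse in R.
Reflexive (axiom T): yes — every world is R-related to itself.
Euclidean (axiom 5): no — s R v and s R w, but not v R w.
So F validates K, KB, KTB; S5 would additionally require R to be Euclidean. The strongest is KTB.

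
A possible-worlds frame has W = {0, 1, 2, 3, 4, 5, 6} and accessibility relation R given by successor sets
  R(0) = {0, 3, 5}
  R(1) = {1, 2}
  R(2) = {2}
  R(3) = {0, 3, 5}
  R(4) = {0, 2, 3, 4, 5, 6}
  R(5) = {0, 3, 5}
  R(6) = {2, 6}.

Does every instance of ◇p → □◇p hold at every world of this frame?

By correspondence theory, 5 is valid on a frame iff R is Euclidean.
Euclidean: no — 4 R 0 and 4 R 2, but not 0 R 2.

No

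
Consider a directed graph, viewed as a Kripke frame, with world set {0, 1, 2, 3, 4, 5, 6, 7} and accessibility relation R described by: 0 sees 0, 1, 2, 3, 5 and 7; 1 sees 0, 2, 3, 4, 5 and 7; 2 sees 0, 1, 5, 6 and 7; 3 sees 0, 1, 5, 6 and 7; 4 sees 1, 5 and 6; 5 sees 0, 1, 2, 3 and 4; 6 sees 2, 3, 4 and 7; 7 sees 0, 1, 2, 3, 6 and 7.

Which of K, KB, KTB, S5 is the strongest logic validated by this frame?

Symmetric (axiom B): yes — every pair in R has its reverse in R.
Reflexive (axiom T): no — 1 is not related to itself.
Euclidean (axiom 5): no — 0 R 2 and 0 R 3, but not 2 R 3.
So F validates K, KB; KTB would additionally require R to be reflexive. The strongest is KB.

KB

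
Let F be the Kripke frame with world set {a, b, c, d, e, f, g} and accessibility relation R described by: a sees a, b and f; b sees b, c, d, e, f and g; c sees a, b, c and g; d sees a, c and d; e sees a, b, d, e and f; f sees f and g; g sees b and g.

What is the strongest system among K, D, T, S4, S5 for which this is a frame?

Serial (axiom D): yes — every world has a successor (e.g. a R a).
Reflexive (axiom T): yes — every world is R-related to itself.
Transitive (axiom 4): no — a R b and b R c, but not a R c.
Euclidean (axiom 5): no — a R f and a R b, but not f R b.
So F validates K, D, T; S4 would additionally require R to be transitive. The strongest is T.

T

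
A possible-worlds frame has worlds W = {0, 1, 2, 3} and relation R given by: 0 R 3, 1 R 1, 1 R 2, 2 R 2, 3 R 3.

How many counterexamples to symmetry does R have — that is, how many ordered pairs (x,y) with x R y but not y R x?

2

Enumerating: (0,3), (1,2).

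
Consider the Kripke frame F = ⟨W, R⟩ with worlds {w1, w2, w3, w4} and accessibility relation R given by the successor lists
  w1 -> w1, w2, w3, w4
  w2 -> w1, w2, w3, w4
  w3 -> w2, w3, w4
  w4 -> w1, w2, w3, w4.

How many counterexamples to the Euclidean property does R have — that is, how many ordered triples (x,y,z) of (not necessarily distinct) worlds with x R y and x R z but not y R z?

3

Enumerating: (w1,w3,w1), (w2,w3,w1), (w4,w3,w1).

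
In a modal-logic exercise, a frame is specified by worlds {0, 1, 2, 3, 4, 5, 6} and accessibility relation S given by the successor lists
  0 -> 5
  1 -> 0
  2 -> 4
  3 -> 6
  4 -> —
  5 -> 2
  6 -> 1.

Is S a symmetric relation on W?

Symmetric: no — 0 S 5 but not 5 S 0.

No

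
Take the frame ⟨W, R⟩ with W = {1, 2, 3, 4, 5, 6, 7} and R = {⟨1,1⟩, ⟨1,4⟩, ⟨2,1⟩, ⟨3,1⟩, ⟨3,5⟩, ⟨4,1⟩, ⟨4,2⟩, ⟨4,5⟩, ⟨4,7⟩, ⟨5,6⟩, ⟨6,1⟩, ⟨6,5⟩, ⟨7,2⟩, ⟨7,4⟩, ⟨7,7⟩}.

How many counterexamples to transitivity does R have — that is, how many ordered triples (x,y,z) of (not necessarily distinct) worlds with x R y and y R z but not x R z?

Enumerating: (1,4,2), (1,4,5), (1,4,7), (2,1,4), (3,1,4), (3,5,6), (4,1,4), (4,5,6), (4,7,4), (5,6,1), (5,6,5), (6,1,4), (6,5,6), (7,2,1), (7,4,1), (7,4,5).

16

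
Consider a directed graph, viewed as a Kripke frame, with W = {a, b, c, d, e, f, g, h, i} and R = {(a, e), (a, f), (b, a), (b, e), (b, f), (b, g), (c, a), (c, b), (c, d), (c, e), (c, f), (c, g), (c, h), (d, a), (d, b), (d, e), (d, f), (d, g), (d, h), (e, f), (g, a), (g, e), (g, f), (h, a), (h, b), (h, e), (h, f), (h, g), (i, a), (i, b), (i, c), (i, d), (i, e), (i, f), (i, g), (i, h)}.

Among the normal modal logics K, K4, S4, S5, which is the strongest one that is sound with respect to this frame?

K4

Transitive (axiom 4): yes — every two-step R-path is closed by a direct edge.
Reflexive (axiom T): no — a is not related to itself.
Euclidean (axiom 5): no — a R f and a R e, but not f R e.
So F validates K, K4; S4 would additionally require R to be reflexive. The strongest is K4.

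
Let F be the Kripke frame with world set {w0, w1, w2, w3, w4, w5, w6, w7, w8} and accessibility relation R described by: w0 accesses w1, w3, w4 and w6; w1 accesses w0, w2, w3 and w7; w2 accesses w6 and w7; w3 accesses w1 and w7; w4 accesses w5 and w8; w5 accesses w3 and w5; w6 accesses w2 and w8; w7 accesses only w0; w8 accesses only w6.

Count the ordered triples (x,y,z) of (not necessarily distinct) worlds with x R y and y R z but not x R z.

33

Enumerating: (w0,w1,w0), (w0,w1,w2), (w0,w1,w7), (w0,w3,w7), (w0,w4,w5), (w0,w4,w8), (w0,w6,w2), (w0,w6,w8), (w1,w0,w1), (w1,w0,w4), (w1,w0,w6), (w1,w2,w6), … and 21 more.
Total: 33.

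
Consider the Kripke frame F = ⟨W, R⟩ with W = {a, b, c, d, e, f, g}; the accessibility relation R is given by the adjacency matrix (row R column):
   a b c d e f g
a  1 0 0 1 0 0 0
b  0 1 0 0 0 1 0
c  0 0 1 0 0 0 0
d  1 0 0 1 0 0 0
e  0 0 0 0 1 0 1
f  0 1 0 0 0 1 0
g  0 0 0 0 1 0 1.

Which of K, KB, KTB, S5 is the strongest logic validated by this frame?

Symmetric (axiom B): yes — every pair in R has its reverse in R.
Reflexive (axiom T): yes — every world is R-related to itself.
Euclidean (axiom 5): yes — any two successors of a common world are R-related.
So F validates K, KB, KTB, S5. The strongest is S5.

S5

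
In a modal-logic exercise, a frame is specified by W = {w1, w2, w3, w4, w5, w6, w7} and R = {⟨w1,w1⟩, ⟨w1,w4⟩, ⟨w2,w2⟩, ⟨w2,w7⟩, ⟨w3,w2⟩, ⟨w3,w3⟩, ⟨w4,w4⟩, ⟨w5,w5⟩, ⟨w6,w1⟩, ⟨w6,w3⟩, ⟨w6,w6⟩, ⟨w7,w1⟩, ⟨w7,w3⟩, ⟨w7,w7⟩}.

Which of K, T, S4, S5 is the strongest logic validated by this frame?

T

Reflexive (axiom T): yes — every world is R-related to itself.
Transitive (axiom 4): no — w2 R w7 and w7 R w1, but not w2 R w1.
Euclidean (axiom 5): no — w6 R w1 and w6 R w3, but not w1 R w3.
So F validates K, T; S4 would additionally require R to be transitive. The strongest is T.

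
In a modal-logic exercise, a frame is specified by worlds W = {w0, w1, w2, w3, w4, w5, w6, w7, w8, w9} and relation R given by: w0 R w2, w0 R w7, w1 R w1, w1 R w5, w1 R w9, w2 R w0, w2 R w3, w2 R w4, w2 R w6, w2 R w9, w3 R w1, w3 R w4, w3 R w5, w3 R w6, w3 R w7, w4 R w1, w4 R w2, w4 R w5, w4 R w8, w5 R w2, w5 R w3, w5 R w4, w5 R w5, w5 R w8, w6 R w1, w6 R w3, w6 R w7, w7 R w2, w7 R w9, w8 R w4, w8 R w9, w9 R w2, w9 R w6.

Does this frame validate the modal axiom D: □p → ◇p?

Yes

Axiom D corresponds to the accessibility relation being serial.
Serial: yes — every world has a successor (e.g. w0 R w2).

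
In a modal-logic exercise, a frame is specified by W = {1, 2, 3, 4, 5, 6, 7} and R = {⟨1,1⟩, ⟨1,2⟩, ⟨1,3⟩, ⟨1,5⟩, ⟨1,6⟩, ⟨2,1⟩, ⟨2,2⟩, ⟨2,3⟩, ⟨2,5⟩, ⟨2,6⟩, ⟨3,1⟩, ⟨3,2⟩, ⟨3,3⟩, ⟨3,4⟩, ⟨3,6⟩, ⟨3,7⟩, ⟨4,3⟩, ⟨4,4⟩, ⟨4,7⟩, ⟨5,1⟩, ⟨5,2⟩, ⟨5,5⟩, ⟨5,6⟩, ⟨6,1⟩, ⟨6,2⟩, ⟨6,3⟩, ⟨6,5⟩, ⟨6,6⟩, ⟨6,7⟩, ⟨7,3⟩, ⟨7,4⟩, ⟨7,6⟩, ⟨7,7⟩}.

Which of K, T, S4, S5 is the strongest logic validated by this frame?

T

Reflexive (axiom T): yes — every world is R-related to itself.
Transitive (axiom 4): no — 1 R 3 and 3 R 4, but not 1 R 4.
Euclidean (axiom 5): no — 1 R 3 and 1 R 5, but not 3 R 5.
So F validates K, T; S4 would additionally require R to be transitive. The strongest is T.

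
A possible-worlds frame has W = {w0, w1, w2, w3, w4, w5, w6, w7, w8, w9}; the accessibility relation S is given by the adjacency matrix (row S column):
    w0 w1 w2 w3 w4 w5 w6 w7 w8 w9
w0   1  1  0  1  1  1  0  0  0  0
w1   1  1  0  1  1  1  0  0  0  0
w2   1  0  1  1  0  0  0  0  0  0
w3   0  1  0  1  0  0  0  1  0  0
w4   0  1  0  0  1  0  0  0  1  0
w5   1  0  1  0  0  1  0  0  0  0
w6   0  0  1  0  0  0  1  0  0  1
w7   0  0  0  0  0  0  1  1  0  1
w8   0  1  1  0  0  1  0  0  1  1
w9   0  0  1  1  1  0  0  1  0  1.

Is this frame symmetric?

Symmetric: no — w0 S w3 but not w3 S w0.

No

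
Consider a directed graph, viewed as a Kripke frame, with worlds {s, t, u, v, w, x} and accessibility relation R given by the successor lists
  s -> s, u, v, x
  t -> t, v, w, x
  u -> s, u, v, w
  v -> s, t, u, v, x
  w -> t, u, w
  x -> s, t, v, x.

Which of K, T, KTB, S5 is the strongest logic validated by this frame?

KTB

Reflexive (axiom T): yes — every world is R-related to itself.
Symmetric (axiom B): yes — every pair in R has its reverse in R.
Euclidean (axiom 5): no — s R u and s R x, but not u R x.
So F validates K, T, KTB; S5 would additionally require R to be Euclidean. The strongest is KTB.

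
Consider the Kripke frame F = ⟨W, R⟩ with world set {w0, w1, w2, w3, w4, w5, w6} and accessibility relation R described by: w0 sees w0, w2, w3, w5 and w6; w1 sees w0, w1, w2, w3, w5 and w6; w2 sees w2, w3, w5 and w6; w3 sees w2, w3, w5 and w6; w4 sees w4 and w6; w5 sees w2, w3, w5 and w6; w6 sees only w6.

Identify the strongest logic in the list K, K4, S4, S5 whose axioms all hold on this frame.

Transitive (axiom 4): yes — every two-step R-path is closed by a direct edge.
Reflexive (axiom T): yes — every world is R-related to itself.
Euclidean (axiom 5): no — w0 R w6 and w0 R w2, but not w6 R w2.
So F validates K, K4, S4; S5 would additionally require R to be Euclidean. The strongest is S4.

S4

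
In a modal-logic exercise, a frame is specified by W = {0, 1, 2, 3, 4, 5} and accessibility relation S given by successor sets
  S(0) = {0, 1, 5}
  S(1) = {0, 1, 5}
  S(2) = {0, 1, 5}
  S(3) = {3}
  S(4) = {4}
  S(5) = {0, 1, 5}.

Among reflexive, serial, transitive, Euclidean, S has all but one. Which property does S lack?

reflexive

Reflexive: no — 2 is not related to itself.
Serial: yes — every world has a successor (e.g. 0 S 0).
Transitive: yes — every two-step S-path is closed by a direct edge.
Euclidean: yes — any two successors of a common world are S-related.
Only reflexive fails.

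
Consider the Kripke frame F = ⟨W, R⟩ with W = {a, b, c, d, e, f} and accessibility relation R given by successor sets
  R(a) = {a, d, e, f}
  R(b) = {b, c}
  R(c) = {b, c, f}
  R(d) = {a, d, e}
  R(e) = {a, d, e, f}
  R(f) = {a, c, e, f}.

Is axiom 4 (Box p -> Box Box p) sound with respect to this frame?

By correspondence theory, 4 is valid on a frame iff R is transitive.
Transitive: no — a R f and f R c, but not a R c.

No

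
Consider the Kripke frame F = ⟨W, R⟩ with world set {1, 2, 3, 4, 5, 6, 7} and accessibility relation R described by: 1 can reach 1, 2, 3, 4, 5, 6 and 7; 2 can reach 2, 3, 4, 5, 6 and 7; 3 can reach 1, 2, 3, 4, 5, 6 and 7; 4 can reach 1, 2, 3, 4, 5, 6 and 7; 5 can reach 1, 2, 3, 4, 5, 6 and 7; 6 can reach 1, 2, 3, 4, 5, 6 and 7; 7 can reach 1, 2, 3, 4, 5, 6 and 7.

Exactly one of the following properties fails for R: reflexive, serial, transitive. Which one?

transitive

Reflexive: yes — every world is R-related to itself.
Serial: yes — every world has a successor (e.g. 1 R 1).
Transitive: no — 2 R 3 and 3 R 1, but not 2 R 1.
Only transitive fails.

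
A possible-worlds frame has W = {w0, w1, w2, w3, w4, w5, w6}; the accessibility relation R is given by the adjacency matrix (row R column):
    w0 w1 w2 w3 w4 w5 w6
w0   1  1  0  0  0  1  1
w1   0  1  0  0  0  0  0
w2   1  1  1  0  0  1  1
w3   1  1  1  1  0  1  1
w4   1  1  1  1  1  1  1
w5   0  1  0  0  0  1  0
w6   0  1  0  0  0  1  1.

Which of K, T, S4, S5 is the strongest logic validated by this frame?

S4

Reflexive (axiom T): yes — every world is R-related to itself.
Transitive (axiom 4): yes — every two-step R-path is closed by a direct edge.
Euclidean (axiom 5): no — w0 R w1 and w0 R w5, but not w1 R w5.
So F validates K, T, S4; S5 would additionally require R to be Euclidean. The strongest is S4.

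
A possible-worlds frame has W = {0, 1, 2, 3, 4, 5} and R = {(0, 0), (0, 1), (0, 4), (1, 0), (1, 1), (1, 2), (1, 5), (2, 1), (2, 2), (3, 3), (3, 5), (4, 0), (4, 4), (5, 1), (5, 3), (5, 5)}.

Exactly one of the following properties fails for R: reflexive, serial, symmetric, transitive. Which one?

transitive

Reflexive: yes — every world is R-related to itself.
Serial: yes — every world has a successor (e.g. 0 R 0).
Symmetric: yes — every pair in R has its reverse in R.
Transitive: no — 0 R 1 and 1 R 2, but not 0 R 2.
Only transitive fails.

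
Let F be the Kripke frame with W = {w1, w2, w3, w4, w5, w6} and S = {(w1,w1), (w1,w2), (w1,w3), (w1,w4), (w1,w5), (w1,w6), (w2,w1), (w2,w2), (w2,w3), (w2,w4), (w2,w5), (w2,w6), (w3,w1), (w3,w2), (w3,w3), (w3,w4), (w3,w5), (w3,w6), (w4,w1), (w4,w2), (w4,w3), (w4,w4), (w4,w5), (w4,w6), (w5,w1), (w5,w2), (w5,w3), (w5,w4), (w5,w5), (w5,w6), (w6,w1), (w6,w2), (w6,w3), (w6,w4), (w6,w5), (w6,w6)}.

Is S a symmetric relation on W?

Symmetric: yes — every pair in S has its reverse in S.

Yes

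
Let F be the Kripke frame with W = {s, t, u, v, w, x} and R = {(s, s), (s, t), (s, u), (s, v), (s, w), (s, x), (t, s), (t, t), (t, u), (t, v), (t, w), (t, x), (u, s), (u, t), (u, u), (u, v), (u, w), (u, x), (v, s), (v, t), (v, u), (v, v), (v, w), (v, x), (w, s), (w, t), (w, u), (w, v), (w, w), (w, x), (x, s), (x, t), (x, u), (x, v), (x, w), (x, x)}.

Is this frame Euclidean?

Euclidean: yes — any two successors of a common world are R-related.

Yes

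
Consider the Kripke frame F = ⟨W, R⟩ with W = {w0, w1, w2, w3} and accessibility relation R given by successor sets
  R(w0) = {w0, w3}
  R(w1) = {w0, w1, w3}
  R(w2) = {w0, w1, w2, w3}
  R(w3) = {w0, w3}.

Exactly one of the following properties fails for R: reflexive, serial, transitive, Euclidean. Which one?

Reflexive: yes — every world is R-related to itself.
Serial: yes — every world has a successor (e.g. w0 R w0).
Transitive: yes — every two-step R-path is closed by a direct edge.
Euclidean: no — w2 R w0 and w2 R w1, but not w0 R w1.
Only Euclidean fails.

Euclidean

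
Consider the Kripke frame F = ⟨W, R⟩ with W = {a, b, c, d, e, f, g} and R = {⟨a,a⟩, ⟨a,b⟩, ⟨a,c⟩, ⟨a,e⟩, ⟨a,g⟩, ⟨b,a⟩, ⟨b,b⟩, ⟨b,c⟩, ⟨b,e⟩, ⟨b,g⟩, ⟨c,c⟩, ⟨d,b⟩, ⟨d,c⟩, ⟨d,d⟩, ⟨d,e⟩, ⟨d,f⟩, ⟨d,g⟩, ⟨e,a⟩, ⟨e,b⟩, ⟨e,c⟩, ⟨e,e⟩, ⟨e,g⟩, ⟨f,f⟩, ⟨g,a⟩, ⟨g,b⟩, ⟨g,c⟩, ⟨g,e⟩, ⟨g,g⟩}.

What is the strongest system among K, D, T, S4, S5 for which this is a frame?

T

Serial (axiom D): yes — every world has a successor (e.g. a R a).
Reflexive (axiom T): yes — every world is R-related to itself.
Transitive (axiom 4): no — d R b and b R a, but not d R a.
Euclidean (axiom 5): no — a R c and a R b, but not c R b.
So F validates K, D, T; S4 would additionally require R to be transitive. The strongest is T.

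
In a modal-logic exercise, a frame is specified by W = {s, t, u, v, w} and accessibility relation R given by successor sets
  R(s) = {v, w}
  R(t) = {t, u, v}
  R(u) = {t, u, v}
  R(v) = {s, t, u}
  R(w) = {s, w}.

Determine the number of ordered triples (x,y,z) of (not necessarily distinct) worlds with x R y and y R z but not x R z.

11

Enumerating: (s,v,s), (s,v,t), (s,v,u), (s,w,s), (t,v,s), (u,v,s), (v,s,v), (v,s,w), (v,t,v), (v,u,v), (w,s,v).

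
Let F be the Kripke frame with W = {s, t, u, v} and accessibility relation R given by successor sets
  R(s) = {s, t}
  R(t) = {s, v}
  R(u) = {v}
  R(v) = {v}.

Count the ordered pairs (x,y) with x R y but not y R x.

2

Enumerating: (t,v), (u,v).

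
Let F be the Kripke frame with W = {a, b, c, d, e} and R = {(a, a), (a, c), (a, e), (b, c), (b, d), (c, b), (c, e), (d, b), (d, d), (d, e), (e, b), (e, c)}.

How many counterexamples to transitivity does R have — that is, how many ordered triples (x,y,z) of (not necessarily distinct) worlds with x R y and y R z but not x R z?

Enumerating: (a,c,b), (a,e,b), (b,c,b), (b,c,e), (b,d,b), (b,d,e), (c,b,c), (c,b,d), (c,e,c), (d,b,c), (d,e,c), (e,b,d), (e,c,e).

13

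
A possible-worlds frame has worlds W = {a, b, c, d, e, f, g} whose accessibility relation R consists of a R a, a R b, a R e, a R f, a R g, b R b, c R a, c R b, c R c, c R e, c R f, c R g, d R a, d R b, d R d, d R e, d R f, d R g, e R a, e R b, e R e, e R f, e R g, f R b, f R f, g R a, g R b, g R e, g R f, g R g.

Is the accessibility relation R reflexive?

Yes

Reflexive: yes — every world is R-related to itself.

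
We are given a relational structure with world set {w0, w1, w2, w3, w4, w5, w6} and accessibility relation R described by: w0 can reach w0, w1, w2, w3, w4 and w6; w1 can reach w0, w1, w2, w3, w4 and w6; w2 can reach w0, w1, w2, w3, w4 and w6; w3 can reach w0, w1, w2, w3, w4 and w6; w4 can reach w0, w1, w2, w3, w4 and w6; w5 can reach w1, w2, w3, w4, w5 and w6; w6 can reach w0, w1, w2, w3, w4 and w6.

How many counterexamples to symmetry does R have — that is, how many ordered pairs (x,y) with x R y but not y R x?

5

Enumerating: (w5,w1), (w5,w2), (w5,w3), (w5,w4), (w5,w6).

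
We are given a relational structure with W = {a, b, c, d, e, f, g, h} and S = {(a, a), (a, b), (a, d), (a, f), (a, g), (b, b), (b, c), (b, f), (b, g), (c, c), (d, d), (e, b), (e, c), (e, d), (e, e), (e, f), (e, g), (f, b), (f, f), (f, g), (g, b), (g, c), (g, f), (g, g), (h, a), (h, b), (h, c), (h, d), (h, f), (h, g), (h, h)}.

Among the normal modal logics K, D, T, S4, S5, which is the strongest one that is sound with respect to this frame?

T

Serial (axiom D): yes — every world has a successor (e.g. a S a).
Reflexive (axiom T): yes — every world is S-related to itself.
Transitive (axiom 4): no — a S b and b S c, but not a S c.
Euclidean (axiom 5): no — a S b and a S d, but not b S d.
So F validates K, D, T; S4 would additionally require S to be transitive. The strongest is T.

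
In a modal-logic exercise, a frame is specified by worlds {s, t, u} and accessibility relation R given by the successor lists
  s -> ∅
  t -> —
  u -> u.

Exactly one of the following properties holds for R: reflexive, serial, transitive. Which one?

transitive

Reflexive: no — s is not related to itself.
Serial: no — s has no R-successor.
Transitive: yes — every two-step R-path is closed by a direct edge.
Only transitive holds.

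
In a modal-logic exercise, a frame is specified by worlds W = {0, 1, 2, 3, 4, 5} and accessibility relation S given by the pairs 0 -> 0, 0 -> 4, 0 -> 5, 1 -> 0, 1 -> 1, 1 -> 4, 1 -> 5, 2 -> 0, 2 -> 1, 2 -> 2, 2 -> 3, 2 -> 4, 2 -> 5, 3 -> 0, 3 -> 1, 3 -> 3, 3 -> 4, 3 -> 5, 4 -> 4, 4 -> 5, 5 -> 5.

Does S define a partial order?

Yes

Reflexive: yes — every world is S-related to itself.
Transitive: yes — every two-step S-path is closed by a direct edge.
Antisymmetric: yes — no distinct pair is related both ways.
So S is a partial order.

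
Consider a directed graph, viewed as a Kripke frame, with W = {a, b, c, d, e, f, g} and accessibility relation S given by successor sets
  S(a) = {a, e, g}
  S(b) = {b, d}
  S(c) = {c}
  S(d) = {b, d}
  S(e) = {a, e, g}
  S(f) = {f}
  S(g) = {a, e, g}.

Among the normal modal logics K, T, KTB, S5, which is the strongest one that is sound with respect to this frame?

Reflexive (axiom T): yes — every world is S-related to itself.
Symmetric (axiom B): yes — every pair in S has its reverse in S.
Euclidean (axiom 5): yes — any two successors of a common world are S-related.
So F validates K, T, KTB, S5. The strongest is S5.

S5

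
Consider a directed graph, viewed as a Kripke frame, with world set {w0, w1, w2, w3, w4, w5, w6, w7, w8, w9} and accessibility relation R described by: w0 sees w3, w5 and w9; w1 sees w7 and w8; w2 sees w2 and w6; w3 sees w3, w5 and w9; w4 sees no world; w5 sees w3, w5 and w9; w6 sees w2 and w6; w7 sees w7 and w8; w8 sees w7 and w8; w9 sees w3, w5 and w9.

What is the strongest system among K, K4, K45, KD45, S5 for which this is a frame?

K45

Transitive (axiom 4): yes — every two-step R-path is closed by a direct edge.
Euclidean (axiom 5): yes — any two successors of a common world are R-related.
Serial (axiom D): no — w4 has no R-successor.
Reflexive (axiom T): no — w0 is not related to itself.
So F validates K, K4, K45; KD45 would additionally require R to be serial. The strongest is K45.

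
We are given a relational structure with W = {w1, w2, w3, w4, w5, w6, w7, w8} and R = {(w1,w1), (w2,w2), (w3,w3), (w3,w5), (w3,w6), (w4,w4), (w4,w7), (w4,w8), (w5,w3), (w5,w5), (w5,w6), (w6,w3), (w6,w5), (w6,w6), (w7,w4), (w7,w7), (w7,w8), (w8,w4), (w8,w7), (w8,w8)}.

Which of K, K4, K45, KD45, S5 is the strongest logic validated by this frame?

S5

Transitive (axiom 4): yes — every two-step R-path is closed by a direct edge.
Euclidean (axiom 5): yes — any two successors of a common world are R-related.
Serial (axiom D): yes — every world has a successor (e.g. w1 R w1).
Reflexive (axiom T): yes — every world is R-related to itself.
So F validates K, K4, K45, KD45, S5. The strongest is S5.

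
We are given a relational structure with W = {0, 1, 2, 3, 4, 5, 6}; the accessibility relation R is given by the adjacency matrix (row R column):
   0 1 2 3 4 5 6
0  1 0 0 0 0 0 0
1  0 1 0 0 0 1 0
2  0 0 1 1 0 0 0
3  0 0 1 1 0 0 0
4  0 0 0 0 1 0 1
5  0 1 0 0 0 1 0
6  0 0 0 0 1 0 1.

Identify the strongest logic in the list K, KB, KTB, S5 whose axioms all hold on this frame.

S5

Symmetric (axiom B): yes — every pair in R has its reverse in R.
Reflexive (axiom T): yes — every world is R-related to itself.
Euclidean (axiom 5): yes — any two successors of a common world are R-related.
So F validates K, KB, KTB, S5. The strongest is S5.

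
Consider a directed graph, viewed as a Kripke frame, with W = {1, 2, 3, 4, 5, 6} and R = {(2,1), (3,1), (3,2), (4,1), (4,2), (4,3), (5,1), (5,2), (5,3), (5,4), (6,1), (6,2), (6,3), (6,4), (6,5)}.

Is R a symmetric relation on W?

No

Symmetric: no — 2 R 1 but not 1 R 2.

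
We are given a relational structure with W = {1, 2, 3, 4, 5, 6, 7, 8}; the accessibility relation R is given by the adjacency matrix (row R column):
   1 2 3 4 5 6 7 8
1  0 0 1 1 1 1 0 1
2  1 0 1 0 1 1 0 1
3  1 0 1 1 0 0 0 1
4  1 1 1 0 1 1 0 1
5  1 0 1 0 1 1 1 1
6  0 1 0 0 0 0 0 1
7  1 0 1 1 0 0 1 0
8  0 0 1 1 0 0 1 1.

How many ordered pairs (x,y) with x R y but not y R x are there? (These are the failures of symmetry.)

Enumerating: (1,6), (1,8), (2,1), (2,3), (2,5), (2,8), (4,2), (4,5), (4,6), (5,3), (5,6), (5,7), (5,8), (6,8), (7,1), (7,3), (7,4), (8,7).

18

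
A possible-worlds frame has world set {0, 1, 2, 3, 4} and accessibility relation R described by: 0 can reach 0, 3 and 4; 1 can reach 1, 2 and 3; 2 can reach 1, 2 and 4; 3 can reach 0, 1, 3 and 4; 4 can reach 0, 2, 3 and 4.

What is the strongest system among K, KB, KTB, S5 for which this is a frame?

Symmetric (axiom B): yes — every pair in R has its reverse in R.
Reflexive (axiom T): yes — every world is R-related to itself.
Euclidean (axiom 5): no — 1 R 2 and 1 R 3, but not 2 R 3.
So F validates K, KB, KTB; S5 would additionally require R to be Euclidean. The strongest is KTB.

KTB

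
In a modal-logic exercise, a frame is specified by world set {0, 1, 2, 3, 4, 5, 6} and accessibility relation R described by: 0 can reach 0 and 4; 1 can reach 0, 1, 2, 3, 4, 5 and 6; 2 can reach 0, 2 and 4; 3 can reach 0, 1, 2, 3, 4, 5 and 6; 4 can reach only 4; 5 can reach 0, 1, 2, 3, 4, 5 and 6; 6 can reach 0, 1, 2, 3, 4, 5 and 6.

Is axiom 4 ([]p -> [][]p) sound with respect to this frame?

Yes

Axiom 4 corresponds to the accessibility relation being transitive.
Transitive: yes — every two-step R-path is closed by a direct edge.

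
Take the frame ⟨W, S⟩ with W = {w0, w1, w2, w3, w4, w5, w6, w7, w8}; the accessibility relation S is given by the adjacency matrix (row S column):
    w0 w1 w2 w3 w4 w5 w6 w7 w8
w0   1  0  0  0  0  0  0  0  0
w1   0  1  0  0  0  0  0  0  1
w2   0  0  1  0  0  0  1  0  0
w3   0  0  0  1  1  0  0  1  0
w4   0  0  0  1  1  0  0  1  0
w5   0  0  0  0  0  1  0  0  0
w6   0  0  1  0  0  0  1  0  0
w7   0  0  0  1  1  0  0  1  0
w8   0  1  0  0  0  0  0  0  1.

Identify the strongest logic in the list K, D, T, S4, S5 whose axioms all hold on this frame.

Serial (axiom D): yes — every world has a successor (e.g. w0 S w0).
Reflexive (axiom T): yes — every world is S-related to itself.
Transitive (axiom 4): yes — every two-step S-path is closed by a direct edge.
Euclidean (axiom 5): yes — any two successors of a common world are S-related.
So F validates K, D, T, S4, S5. The strongest is S5.

S5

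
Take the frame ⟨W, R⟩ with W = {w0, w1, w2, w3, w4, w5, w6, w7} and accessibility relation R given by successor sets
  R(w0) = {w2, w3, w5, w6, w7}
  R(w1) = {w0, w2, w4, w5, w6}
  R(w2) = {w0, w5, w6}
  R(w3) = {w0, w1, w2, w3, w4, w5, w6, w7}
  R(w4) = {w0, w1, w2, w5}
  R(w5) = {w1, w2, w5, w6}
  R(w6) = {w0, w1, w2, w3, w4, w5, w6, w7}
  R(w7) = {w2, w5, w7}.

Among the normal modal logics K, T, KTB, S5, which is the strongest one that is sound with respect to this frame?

K

Reflexive (axiom T): no — w0 is not related to itself.
Symmetric (axiom B): no — w0 R w5 but not w5 R w0.
Euclidean (axiom 5): no — w0 R w2 and w0 R w3, but not w2 R w3.
So F validates K; T would additionally require R to be reflexive. The strongest is K.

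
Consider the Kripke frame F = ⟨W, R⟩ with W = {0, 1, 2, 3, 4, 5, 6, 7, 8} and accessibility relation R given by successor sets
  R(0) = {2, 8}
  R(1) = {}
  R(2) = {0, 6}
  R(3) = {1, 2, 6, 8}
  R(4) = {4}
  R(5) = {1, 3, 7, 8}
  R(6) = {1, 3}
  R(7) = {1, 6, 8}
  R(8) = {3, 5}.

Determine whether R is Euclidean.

Euclidean: no — 0 R 2 and 0 R 8, but not 2 R 8.

No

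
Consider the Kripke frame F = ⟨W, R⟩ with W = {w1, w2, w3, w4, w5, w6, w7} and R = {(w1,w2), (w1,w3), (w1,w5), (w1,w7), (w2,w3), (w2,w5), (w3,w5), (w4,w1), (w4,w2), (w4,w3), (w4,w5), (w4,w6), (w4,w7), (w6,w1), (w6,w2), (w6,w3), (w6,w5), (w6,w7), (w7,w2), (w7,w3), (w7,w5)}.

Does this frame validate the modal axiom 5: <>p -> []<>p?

By correspondence theory, 5 is valid on a frame iff R is Euclidean.
Euclidean: no — w1 R w2 and w1 R w7, but not w2 R w7.

No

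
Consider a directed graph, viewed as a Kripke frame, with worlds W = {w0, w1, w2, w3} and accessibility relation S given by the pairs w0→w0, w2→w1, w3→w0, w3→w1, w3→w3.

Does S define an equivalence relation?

Reflexive: no — w1 is not related to itself.
Symmetric: no — w2 S w1 but not w1 S w2.
Transitive: yes — every two-step S-path is closed by a direct edge.
So S is not an equivalence relation.

No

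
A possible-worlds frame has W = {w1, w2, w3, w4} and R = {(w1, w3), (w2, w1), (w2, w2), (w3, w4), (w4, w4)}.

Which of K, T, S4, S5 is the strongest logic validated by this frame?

Reflexive (axiom T): no — w1 is not related to itself.
Transitive (axiom 4): no — w1 R w3 and w3 R w4, but not w1 R w4.
Euclidean (axiom 5): no — w1 R w3 and w1 R w3, but not w3 R w3.
So F validates K; T would additionally require R to be reflexive. The strongest is K.

K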